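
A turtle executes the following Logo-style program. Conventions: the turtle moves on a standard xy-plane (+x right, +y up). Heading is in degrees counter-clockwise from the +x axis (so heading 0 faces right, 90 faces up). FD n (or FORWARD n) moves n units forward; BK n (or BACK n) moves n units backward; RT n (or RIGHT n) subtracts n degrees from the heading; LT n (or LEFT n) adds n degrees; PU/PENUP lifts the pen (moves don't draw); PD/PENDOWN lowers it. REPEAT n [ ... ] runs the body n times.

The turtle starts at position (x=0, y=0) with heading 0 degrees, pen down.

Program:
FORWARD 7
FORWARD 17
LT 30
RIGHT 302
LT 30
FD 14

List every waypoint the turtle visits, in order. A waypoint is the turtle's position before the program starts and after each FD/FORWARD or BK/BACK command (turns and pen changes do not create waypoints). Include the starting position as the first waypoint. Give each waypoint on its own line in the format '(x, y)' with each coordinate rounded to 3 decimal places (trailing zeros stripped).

Answer: (0, 0)
(7, 0)
(24, 0)
(17.427, 12.361)

Derivation:
Executing turtle program step by step:
Start: pos=(0,0), heading=0, pen down
FD 7: (0,0) -> (7,0) [heading=0, draw]
FD 17: (7,0) -> (24,0) [heading=0, draw]
LT 30: heading 0 -> 30
RT 302: heading 30 -> 88
LT 30: heading 88 -> 118
FD 14: (24,0) -> (17.427,12.361) [heading=118, draw]
Final: pos=(17.427,12.361), heading=118, 3 segment(s) drawn
Waypoints (4 total):
(0, 0)
(7, 0)
(24, 0)
(17.427, 12.361)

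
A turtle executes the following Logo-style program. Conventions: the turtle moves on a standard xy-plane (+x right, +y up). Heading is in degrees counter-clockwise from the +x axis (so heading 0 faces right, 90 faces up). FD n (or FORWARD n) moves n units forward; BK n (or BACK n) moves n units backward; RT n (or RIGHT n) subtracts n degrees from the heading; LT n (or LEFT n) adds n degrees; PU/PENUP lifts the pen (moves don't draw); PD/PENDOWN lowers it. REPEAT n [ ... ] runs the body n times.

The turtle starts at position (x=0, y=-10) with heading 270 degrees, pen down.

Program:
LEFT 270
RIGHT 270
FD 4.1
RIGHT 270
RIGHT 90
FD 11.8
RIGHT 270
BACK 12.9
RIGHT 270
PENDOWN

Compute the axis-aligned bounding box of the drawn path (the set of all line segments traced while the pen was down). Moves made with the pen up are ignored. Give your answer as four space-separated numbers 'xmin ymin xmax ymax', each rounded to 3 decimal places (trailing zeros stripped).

Executing turtle program step by step:
Start: pos=(0,-10), heading=270, pen down
LT 270: heading 270 -> 180
RT 270: heading 180 -> 270
FD 4.1: (0,-10) -> (0,-14.1) [heading=270, draw]
RT 270: heading 270 -> 0
RT 90: heading 0 -> 270
FD 11.8: (0,-14.1) -> (0,-25.9) [heading=270, draw]
RT 270: heading 270 -> 0
BK 12.9: (0,-25.9) -> (-12.9,-25.9) [heading=0, draw]
RT 270: heading 0 -> 90
PD: pen down
Final: pos=(-12.9,-25.9), heading=90, 3 segment(s) drawn

Segment endpoints: x in {-12.9, 0, 0, 0}, y in {-25.9, -25.9, -14.1, -10}
xmin=-12.9, ymin=-25.9, xmax=0, ymax=-10

Answer: -12.9 -25.9 0 -10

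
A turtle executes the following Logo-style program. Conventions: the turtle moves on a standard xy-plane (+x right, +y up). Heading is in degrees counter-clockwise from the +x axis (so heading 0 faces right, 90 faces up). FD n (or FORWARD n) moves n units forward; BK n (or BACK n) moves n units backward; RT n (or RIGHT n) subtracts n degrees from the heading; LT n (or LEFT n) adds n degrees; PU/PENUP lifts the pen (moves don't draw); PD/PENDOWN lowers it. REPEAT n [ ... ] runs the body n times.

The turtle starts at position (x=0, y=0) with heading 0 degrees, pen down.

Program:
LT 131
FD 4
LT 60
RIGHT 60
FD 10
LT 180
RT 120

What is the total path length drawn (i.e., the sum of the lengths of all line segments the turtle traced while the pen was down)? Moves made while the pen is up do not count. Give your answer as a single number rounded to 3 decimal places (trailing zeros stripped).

Answer: 14

Derivation:
Executing turtle program step by step:
Start: pos=(0,0), heading=0, pen down
LT 131: heading 0 -> 131
FD 4: (0,0) -> (-2.624,3.019) [heading=131, draw]
LT 60: heading 131 -> 191
RT 60: heading 191 -> 131
FD 10: (-2.624,3.019) -> (-9.185,10.566) [heading=131, draw]
LT 180: heading 131 -> 311
RT 120: heading 311 -> 191
Final: pos=(-9.185,10.566), heading=191, 2 segment(s) drawn

Segment lengths:
  seg 1: (0,0) -> (-2.624,3.019), length = 4
  seg 2: (-2.624,3.019) -> (-9.185,10.566), length = 10
Total = 14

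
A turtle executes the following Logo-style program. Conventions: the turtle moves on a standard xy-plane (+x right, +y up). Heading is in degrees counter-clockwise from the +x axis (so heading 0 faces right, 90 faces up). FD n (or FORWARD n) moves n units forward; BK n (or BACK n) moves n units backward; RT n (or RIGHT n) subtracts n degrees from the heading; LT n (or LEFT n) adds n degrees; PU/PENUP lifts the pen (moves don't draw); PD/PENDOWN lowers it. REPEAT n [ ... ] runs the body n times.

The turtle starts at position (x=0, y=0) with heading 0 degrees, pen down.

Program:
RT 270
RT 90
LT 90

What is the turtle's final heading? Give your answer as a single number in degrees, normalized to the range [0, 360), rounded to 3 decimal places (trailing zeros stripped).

Answer: 90

Derivation:
Executing turtle program step by step:
Start: pos=(0,0), heading=0, pen down
RT 270: heading 0 -> 90
RT 90: heading 90 -> 0
LT 90: heading 0 -> 90
Final: pos=(0,0), heading=90, 0 segment(s) drawn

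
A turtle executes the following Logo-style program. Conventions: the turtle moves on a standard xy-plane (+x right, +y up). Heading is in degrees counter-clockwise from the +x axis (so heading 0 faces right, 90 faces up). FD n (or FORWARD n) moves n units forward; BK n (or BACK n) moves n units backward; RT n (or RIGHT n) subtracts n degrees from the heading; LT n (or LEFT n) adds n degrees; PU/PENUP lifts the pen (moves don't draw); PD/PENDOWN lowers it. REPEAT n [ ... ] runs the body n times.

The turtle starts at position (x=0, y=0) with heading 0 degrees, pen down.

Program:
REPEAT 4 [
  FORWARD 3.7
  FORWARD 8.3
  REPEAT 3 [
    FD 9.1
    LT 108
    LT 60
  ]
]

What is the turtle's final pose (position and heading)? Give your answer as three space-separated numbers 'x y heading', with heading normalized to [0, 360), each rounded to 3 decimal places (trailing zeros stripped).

Answer: 17.658 10.593 216

Derivation:
Executing turtle program step by step:
Start: pos=(0,0), heading=0, pen down
REPEAT 4 [
  -- iteration 1/4 --
  FD 3.7: (0,0) -> (3.7,0) [heading=0, draw]
  FD 8.3: (3.7,0) -> (12,0) [heading=0, draw]
  REPEAT 3 [
    -- iteration 1/3 --
    FD 9.1: (12,0) -> (21.1,0) [heading=0, draw]
    LT 108: heading 0 -> 108
    LT 60: heading 108 -> 168
    -- iteration 2/3 --
    FD 9.1: (21.1,0) -> (12.199,1.892) [heading=168, draw]
    LT 108: heading 168 -> 276
    LT 60: heading 276 -> 336
    -- iteration 3/3 --
    FD 9.1: (12.199,1.892) -> (20.512,-1.809) [heading=336, draw]
    LT 108: heading 336 -> 84
    LT 60: heading 84 -> 144
  ]
  -- iteration 2/4 --
  FD 3.7: (20.512,-1.809) -> (17.519,0.365) [heading=144, draw]
  FD 8.3: (17.519,0.365) -> (10.804,5.244) [heading=144, draw]
  REPEAT 3 [
    -- iteration 1/3 --
    FD 9.1: (10.804,5.244) -> (3.442,10.593) [heading=144, draw]
    LT 108: heading 144 -> 252
    LT 60: heading 252 -> 312
    -- iteration 2/3 --
    FD 9.1: (3.442,10.593) -> (9.531,3.83) [heading=312, draw]
    LT 108: heading 312 -> 60
    LT 60: heading 60 -> 120
    -- iteration 3/3 --
    FD 9.1: (9.531,3.83) -> (4.981,11.711) [heading=120, draw]
    LT 108: heading 120 -> 228
    LT 60: heading 228 -> 288
  ]
  -- iteration 3/4 --
  FD 3.7: (4.981,11.711) -> (6.124,8.192) [heading=288, draw]
  FD 8.3: (6.124,8.192) -> (8.689,0.298) [heading=288, draw]
  REPEAT 3 [
    -- iteration 1/3 --
    FD 9.1: (8.689,0.298) -> (11.501,-8.356) [heading=288, draw]
    LT 108: heading 288 -> 36
    LT 60: heading 36 -> 96
    -- iteration 2/3 --
    FD 9.1: (11.501,-8.356) -> (10.55,0.694) [heading=96, draw]
    LT 108: heading 96 -> 204
    LT 60: heading 204 -> 264
    -- iteration 3/3 --
    FD 9.1: (10.55,0.694) -> (9.599,-8.356) [heading=264, draw]
    LT 108: heading 264 -> 12
    LT 60: heading 12 -> 72
  ]
  -- iteration 4/4 --
  FD 3.7: (9.599,-8.356) -> (10.742,-4.837) [heading=72, draw]
  FD 8.3: (10.742,-4.837) -> (13.307,3.057) [heading=72, draw]
  REPEAT 3 [
    -- iteration 1/3 --
    FD 9.1: (13.307,3.057) -> (16.119,11.711) [heading=72, draw]
    LT 108: heading 72 -> 180
    LT 60: heading 180 -> 240
    -- iteration 2/3 --
    FD 9.1: (16.119,11.711) -> (11.569,3.83) [heading=240, draw]
    LT 108: heading 240 -> 348
    LT 60: heading 348 -> 48
    -- iteration 3/3 --
    FD 9.1: (11.569,3.83) -> (17.658,10.593) [heading=48, draw]
    LT 108: heading 48 -> 156
    LT 60: heading 156 -> 216
  ]
]
Final: pos=(17.658,10.593), heading=216, 20 segment(s) drawn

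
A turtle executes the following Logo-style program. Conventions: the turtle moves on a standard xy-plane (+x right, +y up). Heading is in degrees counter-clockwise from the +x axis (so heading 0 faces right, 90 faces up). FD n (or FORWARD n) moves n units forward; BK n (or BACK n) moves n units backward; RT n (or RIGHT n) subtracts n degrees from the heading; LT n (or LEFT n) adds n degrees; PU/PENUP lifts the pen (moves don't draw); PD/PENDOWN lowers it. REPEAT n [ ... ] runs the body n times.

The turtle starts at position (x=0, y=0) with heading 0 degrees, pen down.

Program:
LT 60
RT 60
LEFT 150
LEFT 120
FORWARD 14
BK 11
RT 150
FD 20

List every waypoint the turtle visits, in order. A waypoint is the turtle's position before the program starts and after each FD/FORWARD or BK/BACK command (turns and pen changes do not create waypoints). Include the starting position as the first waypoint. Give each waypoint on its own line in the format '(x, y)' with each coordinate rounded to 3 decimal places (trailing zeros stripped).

Executing turtle program step by step:
Start: pos=(0,0), heading=0, pen down
LT 60: heading 0 -> 60
RT 60: heading 60 -> 0
LT 150: heading 0 -> 150
LT 120: heading 150 -> 270
FD 14: (0,0) -> (0,-14) [heading=270, draw]
BK 11: (0,-14) -> (0,-3) [heading=270, draw]
RT 150: heading 270 -> 120
FD 20: (0,-3) -> (-10,14.321) [heading=120, draw]
Final: pos=(-10,14.321), heading=120, 3 segment(s) drawn
Waypoints (4 total):
(0, 0)
(0, -14)
(0, -3)
(-10, 14.321)

Answer: (0, 0)
(0, -14)
(0, -3)
(-10, 14.321)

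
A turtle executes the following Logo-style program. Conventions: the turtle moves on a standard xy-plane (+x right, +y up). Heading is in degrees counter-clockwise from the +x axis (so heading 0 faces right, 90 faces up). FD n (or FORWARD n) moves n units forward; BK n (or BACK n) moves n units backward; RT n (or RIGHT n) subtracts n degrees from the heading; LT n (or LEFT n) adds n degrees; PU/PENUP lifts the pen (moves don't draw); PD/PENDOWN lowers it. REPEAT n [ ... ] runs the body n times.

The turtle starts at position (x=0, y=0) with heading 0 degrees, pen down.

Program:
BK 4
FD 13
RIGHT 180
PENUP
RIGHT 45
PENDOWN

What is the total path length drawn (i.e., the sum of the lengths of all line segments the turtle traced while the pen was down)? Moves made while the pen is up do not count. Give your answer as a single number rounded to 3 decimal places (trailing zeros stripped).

Answer: 17

Derivation:
Executing turtle program step by step:
Start: pos=(0,0), heading=0, pen down
BK 4: (0,0) -> (-4,0) [heading=0, draw]
FD 13: (-4,0) -> (9,0) [heading=0, draw]
RT 180: heading 0 -> 180
PU: pen up
RT 45: heading 180 -> 135
PD: pen down
Final: pos=(9,0), heading=135, 2 segment(s) drawn

Segment lengths:
  seg 1: (0,0) -> (-4,0), length = 4
  seg 2: (-4,0) -> (9,0), length = 13
Total = 17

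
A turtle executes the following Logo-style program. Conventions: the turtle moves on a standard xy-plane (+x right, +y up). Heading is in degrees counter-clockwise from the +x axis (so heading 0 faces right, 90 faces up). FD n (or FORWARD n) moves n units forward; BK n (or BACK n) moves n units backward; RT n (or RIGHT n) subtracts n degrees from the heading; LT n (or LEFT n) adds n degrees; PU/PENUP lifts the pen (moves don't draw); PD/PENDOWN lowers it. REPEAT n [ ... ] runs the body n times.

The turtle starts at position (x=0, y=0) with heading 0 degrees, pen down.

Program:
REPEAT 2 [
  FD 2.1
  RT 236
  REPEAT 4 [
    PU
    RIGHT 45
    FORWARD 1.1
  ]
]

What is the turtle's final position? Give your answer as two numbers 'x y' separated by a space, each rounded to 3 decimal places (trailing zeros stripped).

Answer: 8.141 -3.183

Derivation:
Executing turtle program step by step:
Start: pos=(0,0), heading=0, pen down
REPEAT 2 [
  -- iteration 1/2 --
  FD 2.1: (0,0) -> (2.1,0) [heading=0, draw]
  RT 236: heading 0 -> 124
  REPEAT 4 [
    -- iteration 1/4 --
    PU: pen up
    RT 45: heading 124 -> 79
    FD 1.1: (2.1,0) -> (2.31,1.08) [heading=79, move]
    -- iteration 2/4 --
    PU: pen up
    RT 45: heading 79 -> 34
    FD 1.1: (2.31,1.08) -> (3.222,1.695) [heading=34, move]
    -- iteration 3/4 --
    PU: pen up
    RT 45: heading 34 -> 349
    FD 1.1: (3.222,1.695) -> (4.302,1.485) [heading=349, move]
    -- iteration 4/4 --
    PU: pen up
    RT 45: heading 349 -> 304
    FD 1.1: (4.302,1.485) -> (4.917,0.573) [heading=304, move]
  ]
  -- iteration 2/2 --
  FD 2.1: (4.917,0.573) -> (6.091,-1.168) [heading=304, move]
  RT 236: heading 304 -> 68
  REPEAT 4 [
    -- iteration 1/4 --
    PU: pen up
    RT 45: heading 68 -> 23
    FD 1.1: (6.091,-1.168) -> (7.104,-0.738) [heading=23, move]
    -- iteration 2/4 --
    PU: pen up
    RT 45: heading 23 -> 338
    FD 1.1: (7.104,-0.738) -> (8.123,-1.15) [heading=338, move]
    -- iteration 3/4 --
    PU: pen up
    RT 45: heading 338 -> 293
    FD 1.1: (8.123,-1.15) -> (8.553,-2.163) [heading=293, move]
    -- iteration 4/4 --
    PU: pen up
    RT 45: heading 293 -> 248
    FD 1.1: (8.553,-2.163) -> (8.141,-3.183) [heading=248, move]
  ]
]
Final: pos=(8.141,-3.183), heading=248, 1 segment(s) drawn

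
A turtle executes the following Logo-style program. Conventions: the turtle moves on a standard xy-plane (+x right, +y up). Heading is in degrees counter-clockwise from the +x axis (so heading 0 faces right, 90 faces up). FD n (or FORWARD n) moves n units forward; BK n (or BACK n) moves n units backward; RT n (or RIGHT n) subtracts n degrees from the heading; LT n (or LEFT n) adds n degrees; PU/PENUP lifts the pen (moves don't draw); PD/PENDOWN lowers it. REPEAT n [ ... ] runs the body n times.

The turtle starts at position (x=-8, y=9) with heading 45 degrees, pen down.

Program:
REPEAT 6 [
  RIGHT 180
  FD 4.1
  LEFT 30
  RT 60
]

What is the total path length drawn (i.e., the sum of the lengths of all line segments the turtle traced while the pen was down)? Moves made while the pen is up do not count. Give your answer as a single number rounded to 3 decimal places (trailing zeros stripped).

Executing turtle program step by step:
Start: pos=(-8,9), heading=45, pen down
REPEAT 6 [
  -- iteration 1/6 --
  RT 180: heading 45 -> 225
  FD 4.1: (-8,9) -> (-10.899,6.101) [heading=225, draw]
  LT 30: heading 225 -> 255
  RT 60: heading 255 -> 195
  -- iteration 2/6 --
  RT 180: heading 195 -> 15
  FD 4.1: (-10.899,6.101) -> (-6.939,7.162) [heading=15, draw]
  LT 30: heading 15 -> 45
  RT 60: heading 45 -> 345
  -- iteration 3/6 --
  RT 180: heading 345 -> 165
  FD 4.1: (-6.939,7.162) -> (-10.899,8.223) [heading=165, draw]
  LT 30: heading 165 -> 195
  RT 60: heading 195 -> 135
  -- iteration 4/6 --
  RT 180: heading 135 -> 315
  FD 4.1: (-10.899,8.223) -> (-8,5.324) [heading=315, draw]
  LT 30: heading 315 -> 345
  RT 60: heading 345 -> 285
  -- iteration 5/6 --
  RT 180: heading 285 -> 105
  FD 4.1: (-8,5.324) -> (-9.061,9.284) [heading=105, draw]
  LT 30: heading 105 -> 135
  RT 60: heading 135 -> 75
  -- iteration 6/6 --
  RT 180: heading 75 -> 255
  FD 4.1: (-9.061,9.284) -> (-10.122,5.324) [heading=255, draw]
  LT 30: heading 255 -> 285
  RT 60: heading 285 -> 225
]
Final: pos=(-10.122,5.324), heading=225, 6 segment(s) drawn

Segment lengths:
  seg 1: (-8,9) -> (-10.899,6.101), length = 4.1
  seg 2: (-10.899,6.101) -> (-6.939,7.162), length = 4.1
  seg 3: (-6.939,7.162) -> (-10.899,8.223), length = 4.1
  seg 4: (-10.899,8.223) -> (-8,5.324), length = 4.1
  seg 5: (-8,5.324) -> (-9.061,9.284), length = 4.1
  seg 6: (-9.061,9.284) -> (-10.122,5.324), length = 4.1
Total = 24.6

Answer: 24.6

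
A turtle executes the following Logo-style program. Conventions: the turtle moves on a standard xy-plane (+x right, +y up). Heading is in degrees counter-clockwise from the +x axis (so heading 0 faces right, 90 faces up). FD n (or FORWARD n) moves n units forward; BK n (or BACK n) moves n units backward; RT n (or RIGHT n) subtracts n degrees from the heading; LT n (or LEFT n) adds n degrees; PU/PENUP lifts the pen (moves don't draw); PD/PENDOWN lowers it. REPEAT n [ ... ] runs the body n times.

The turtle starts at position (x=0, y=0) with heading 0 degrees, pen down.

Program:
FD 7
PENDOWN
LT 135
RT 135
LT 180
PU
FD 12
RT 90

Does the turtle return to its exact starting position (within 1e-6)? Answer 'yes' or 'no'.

Answer: no

Derivation:
Executing turtle program step by step:
Start: pos=(0,0), heading=0, pen down
FD 7: (0,0) -> (7,0) [heading=0, draw]
PD: pen down
LT 135: heading 0 -> 135
RT 135: heading 135 -> 0
LT 180: heading 0 -> 180
PU: pen up
FD 12: (7,0) -> (-5,0) [heading=180, move]
RT 90: heading 180 -> 90
Final: pos=(-5,0), heading=90, 1 segment(s) drawn

Start position: (0, 0)
Final position: (-5, 0)
Distance = 5; >= 1e-6 -> NOT closed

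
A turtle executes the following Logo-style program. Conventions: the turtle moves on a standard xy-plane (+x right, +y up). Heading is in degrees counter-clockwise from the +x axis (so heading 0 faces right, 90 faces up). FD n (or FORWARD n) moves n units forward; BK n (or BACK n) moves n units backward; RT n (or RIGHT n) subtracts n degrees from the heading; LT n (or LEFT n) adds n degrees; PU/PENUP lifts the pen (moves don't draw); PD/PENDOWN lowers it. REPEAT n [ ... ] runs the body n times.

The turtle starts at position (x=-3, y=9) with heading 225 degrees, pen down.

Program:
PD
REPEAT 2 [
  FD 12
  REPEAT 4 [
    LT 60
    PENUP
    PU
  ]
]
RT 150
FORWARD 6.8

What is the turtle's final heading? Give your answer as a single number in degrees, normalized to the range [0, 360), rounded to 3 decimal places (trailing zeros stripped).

Answer: 195

Derivation:
Executing turtle program step by step:
Start: pos=(-3,9), heading=225, pen down
PD: pen down
REPEAT 2 [
  -- iteration 1/2 --
  FD 12: (-3,9) -> (-11.485,0.515) [heading=225, draw]
  REPEAT 4 [
    -- iteration 1/4 --
    LT 60: heading 225 -> 285
    PU: pen up
    PU: pen up
    -- iteration 2/4 --
    LT 60: heading 285 -> 345
    PU: pen up
    PU: pen up
    -- iteration 3/4 --
    LT 60: heading 345 -> 45
    PU: pen up
    PU: pen up
    -- iteration 4/4 --
    LT 60: heading 45 -> 105
    PU: pen up
    PU: pen up
  ]
  -- iteration 2/2 --
  FD 12: (-11.485,0.515) -> (-14.591,12.106) [heading=105, move]
  REPEAT 4 [
    -- iteration 1/4 --
    LT 60: heading 105 -> 165
    PU: pen up
    PU: pen up
    -- iteration 2/4 --
    LT 60: heading 165 -> 225
    PU: pen up
    PU: pen up
    -- iteration 3/4 --
    LT 60: heading 225 -> 285
    PU: pen up
    PU: pen up
    -- iteration 4/4 --
    LT 60: heading 285 -> 345
    PU: pen up
    PU: pen up
  ]
]
RT 150: heading 345 -> 195
FD 6.8: (-14.591,12.106) -> (-21.159,10.346) [heading=195, move]
Final: pos=(-21.159,10.346), heading=195, 1 segment(s) drawn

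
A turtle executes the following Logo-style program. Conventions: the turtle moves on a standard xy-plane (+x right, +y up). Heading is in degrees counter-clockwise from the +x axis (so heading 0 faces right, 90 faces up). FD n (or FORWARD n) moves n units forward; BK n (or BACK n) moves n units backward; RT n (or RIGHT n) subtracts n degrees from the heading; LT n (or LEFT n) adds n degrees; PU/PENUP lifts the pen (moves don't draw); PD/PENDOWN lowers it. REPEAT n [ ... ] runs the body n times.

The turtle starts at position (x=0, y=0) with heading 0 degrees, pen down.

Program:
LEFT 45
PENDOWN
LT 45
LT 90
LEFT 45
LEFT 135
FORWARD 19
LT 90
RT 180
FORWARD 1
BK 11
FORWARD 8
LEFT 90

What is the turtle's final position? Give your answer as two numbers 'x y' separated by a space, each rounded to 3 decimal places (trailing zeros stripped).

Answer: 19 2

Derivation:
Executing turtle program step by step:
Start: pos=(0,0), heading=0, pen down
LT 45: heading 0 -> 45
PD: pen down
LT 45: heading 45 -> 90
LT 90: heading 90 -> 180
LT 45: heading 180 -> 225
LT 135: heading 225 -> 0
FD 19: (0,0) -> (19,0) [heading=0, draw]
LT 90: heading 0 -> 90
RT 180: heading 90 -> 270
FD 1: (19,0) -> (19,-1) [heading=270, draw]
BK 11: (19,-1) -> (19,10) [heading=270, draw]
FD 8: (19,10) -> (19,2) [heading=270, draw]
LT 90: heading 270 -> 0
Final: pos=(19,2), heading=0, 4 segment(s) drawn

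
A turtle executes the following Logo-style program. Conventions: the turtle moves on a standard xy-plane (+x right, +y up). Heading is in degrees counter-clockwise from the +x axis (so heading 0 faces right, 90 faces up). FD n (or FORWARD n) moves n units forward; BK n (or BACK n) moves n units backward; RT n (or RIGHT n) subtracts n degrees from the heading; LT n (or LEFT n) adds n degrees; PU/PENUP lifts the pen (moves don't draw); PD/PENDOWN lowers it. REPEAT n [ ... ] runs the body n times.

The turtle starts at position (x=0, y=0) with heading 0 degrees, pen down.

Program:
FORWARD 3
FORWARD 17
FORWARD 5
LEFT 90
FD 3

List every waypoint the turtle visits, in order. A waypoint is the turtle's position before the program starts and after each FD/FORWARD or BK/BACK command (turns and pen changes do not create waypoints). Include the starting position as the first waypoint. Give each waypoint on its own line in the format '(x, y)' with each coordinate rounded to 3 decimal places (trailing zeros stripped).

Executing turtle program step by step:
Start: pos=(0,0), heading=0, pen down
FD 3: (0,0) -> (3,0) [heading=0, draw]
FD 17: (3,0) -> (20,0) [heading=0, draw]
FD 5: (20,0) -> (25,0) [heading=0, draw]
LT 90: heading 0 -> 90
FD 3: (25,0) -> (25,3) [heading=90, draw]
Final: pos=(25,3), heading=90, 4 segment(s) drawn
Waypoints (5 total):
(0, 0)
(3, 0)
(20, 0)
(25, 0)
(25, 3)

Answer: (0, 0)
(3, 0)
(20, 0)
(25, 0)
(25, 3)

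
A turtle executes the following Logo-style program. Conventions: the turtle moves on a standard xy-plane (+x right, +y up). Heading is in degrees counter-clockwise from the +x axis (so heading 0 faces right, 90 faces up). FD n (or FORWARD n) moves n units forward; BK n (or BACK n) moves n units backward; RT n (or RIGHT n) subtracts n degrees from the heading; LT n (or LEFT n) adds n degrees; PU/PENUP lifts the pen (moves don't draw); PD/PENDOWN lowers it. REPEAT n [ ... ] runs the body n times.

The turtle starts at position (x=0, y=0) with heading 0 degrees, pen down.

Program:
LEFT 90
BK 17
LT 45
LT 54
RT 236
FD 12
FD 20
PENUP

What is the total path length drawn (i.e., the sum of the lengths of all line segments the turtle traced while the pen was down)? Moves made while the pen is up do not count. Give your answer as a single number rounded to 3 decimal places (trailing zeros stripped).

Executing turtle program step by step:
Start: pos=(0,0), heading=0, pen down
LT 90: heading 0 -> 90
BK 17: (0,0) -> (0,-17) [heading=90, draw]
LT 45: heading 90 -> 135
LT 54: heading 135 -> 189
RT 236: heading 189 -> 313
FD 12: (0,-17) -> (8.184,-25.776) [heading=313, draw]
FD 20: (8.184,-25.776) -> (21.824,-40.403) [heading=313, draw]
PU: pen up
Final: pos=(21.824,-40.403), heading=313, 3 segment(s) drawn

Segment lengths:
  seg 1: (0,0) -> (0,-17), length = 17
  seg 2: (0,-17) -> (8.184,-25.776), length = 12
  seg 3: (8.184,-25.776) -> (21.824,-40.403), length = 20
Total = 49

Answer: 49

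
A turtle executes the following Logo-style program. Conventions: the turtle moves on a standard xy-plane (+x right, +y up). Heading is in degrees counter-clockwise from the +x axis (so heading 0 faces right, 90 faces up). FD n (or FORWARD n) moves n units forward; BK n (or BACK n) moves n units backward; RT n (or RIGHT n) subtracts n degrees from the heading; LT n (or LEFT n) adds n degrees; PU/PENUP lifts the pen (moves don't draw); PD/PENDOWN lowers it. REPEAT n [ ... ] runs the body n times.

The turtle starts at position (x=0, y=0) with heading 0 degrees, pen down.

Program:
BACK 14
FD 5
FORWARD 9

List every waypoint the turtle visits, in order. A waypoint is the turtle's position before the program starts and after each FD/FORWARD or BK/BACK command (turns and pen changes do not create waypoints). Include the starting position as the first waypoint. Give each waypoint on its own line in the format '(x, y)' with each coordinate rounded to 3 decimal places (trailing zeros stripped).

Answer: (0, 0)
(-14, 0)
(-9, 0)
(0, 0)

Derivation:
Executing turtle program step by step:
Start: pos=(0,0), heading=0, pen down
BK 14: (0,0) -> (-14,0) [heading=0, draw]
FD 5: (-14,0) -> (-9,0) [heading=0, draw]
FD 9: (-9,0) -> (0,0) [heading=0, draw]
Final: pos=(0,0), heading=0, 3 segment(s) drawn
Waypoints (4 total):
(0, 0)
(-14, 0)
(-9, 0)
(0, 0)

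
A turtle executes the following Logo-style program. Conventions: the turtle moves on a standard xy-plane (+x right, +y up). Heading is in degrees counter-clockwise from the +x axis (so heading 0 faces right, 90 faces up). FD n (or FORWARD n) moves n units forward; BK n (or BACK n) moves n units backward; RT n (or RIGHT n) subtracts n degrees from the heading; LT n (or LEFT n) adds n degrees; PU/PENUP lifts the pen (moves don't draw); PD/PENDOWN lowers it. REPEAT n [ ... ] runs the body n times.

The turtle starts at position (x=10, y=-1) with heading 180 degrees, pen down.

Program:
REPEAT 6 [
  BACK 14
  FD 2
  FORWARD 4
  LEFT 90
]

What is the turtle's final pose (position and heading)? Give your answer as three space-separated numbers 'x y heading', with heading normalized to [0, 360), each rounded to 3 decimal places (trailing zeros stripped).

Answer: 18 7 0

Derivation:
Executing turtle program step by step:
Start: pos=(10,-1), heading=180, pen down
REPEAT 6 [
  -- iteration 1/6 --
  BK 14: (10,-1) -> (24,-1) [heading=180, draw]
  FD 2: (24,-1) -> (22,-1) [heading=180, draw]
  FD 4: (22,-1) -> (18,-1) [heading=180, draw]
  LT 90: heading 180 -> 270
  -- iteration 2/6 --
  BK 14: (18,-1) -> (18,13) [heading=270, draw]
  FD 2: (18,13) -> (18,11) [heading=270, draw]
  FD 4: (18,11) -> (18,7) [heading=270, draw]
  LT 90: heading 270 -> 0
  -- iteration 3/6 --
  BK 14: (18,7) -> (4,7) [heading=0, draw]
  FD 2: (4,7) -> (6,7) [heading=0, draw]
  FD 4: (6,7) -> (10,7) [heading=0, draw]
  LT 90: heading 0 -> 90
  -- iteration 4/6 --
  BK 14: (10,7) -> (10,-7) [heading=90, draw]
  FD 2: (10,-7) -> (10,-5) [heading=90, draw]
  FD 4: (10,-5) -> (10,-1) [heading=90, draw]
  LT 90: heading 90 -> 180
  -- iteration 5/6 --
  BK 14: (10,-1) -> (24,-1) [heading=180, draw]
  FD 2: (24,-1) -> (22,-1) [heading=180, draw]
  FD 4: (22,-1) -> (18,-1) [heading=180, draw]
  LT 90: heading 180 -> 270
  -- iteration 6/6 --
  BK 14: (18,-1) -> (18,13) [heading=270, draw]
  FD 2: (18,13) -> (18,11) [heading=270, draw]
  FD 4: (18,11) -> (18,7) [heading=270, draw]
  LT 90: heading 270 -> 0
]
Final: pos=(18,7), heading=0, 18 segment(s) drawn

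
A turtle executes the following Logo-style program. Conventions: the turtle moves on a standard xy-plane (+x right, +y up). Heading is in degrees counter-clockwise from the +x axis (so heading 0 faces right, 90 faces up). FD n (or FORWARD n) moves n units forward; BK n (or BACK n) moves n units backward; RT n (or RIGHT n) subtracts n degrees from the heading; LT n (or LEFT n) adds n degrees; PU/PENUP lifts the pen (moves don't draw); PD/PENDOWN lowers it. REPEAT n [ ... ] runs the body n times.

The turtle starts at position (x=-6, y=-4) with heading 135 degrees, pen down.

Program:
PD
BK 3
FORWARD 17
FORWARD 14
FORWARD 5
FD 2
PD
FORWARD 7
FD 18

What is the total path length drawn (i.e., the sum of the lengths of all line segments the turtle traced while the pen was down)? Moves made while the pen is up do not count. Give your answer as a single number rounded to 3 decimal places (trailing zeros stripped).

Answer: 66

Derivation:
Executing turtle program step by step:
Start: pos=(-6,-4), heading=135, pen down
PD: pen down
BK 3: (-6,-4) -> (-3.879,-6.121) [heading=135, draw]
FD 17: (-3.879,-6.121) -> (-15.899,5.899) [heading=135, draw]
FD 14: (-15.899,5.899) -> (-25.799,15.799) [heading=135, draw]
FD 5: (-25.799,15.799) -> (-29.335,19.335) [heading=135, draw]
FD 2: (-29.335,19.335) -> (-30.749,20.749) [heading=135, draw]
PD: pen down
FD 7: (-30.749,20.749) -> (-35.698,25.698) [heading=135, draw]
FD 18: (-35.698,25.698) -> (-48.426,38.426) [heading=135, draw]
Final: pos=(-48.426,38.426), heading=135, 7 segment(s) drawn

Segment lengths:
  seg 1: (-6,-4) -> (-3.879,-6.121), length = 3
  seg 2: (-3.879,-6.121) -> (-15.899,5.899), length = 17
  seg 3: (-15.899,5.899) -> (-25.799,15.799), length = 14
  seg 4: (-25.799,15.799) -> (-29.335,19.335), length = 5
  seg 5: (-29.335,19.335) -> (-30.749,20.749), length = 2
  seg 6: (-30.749,20.749) -> (-35.698,25.698), length = 7
  seg 7: (-35.698,25.698) -> (-48.426,38.426), length = 18
Total = 66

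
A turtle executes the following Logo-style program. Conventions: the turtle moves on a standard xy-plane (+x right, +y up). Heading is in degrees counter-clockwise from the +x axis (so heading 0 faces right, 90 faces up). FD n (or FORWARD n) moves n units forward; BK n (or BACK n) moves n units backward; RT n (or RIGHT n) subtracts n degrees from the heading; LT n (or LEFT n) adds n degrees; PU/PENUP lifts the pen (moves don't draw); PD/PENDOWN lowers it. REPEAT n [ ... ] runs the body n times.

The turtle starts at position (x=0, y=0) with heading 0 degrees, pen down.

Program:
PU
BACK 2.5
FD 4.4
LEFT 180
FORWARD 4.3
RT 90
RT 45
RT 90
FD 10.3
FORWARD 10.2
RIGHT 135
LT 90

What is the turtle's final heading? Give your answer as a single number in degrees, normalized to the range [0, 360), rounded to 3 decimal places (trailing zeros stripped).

Answer: 270

Derivation:
Executing turtle program step by step:
Start: pos=(0,0), heading=0, pen down
PU: pen up
BK 2.5: (0,0) -> (-2.5,0) [heading=0, move]
FD 4.4: (-2.5,0) -> (1.9,0) [heading=0, move]
LT 180: heading 0 -> 180
FD 4.3: (1.9,0) -> (-2.4,0) [heading=180, move]
RT 90: heading 180 -> 90
RT 45: heading 90 -> 45
RT 90: heading 45 -> 315
FD 10.3: (-2.4,0) -> (4.883,-7.283) [heading=315, move]
FD 10.2: (4.883,-7.283) -> (12.096,-14.496) [heading=315, move]
RT 135: heading 315 -> 180
LT 90: heading 180 -> 270
Final: pos=(12.096,-14.496), heading=270, 0 segment(s) drawn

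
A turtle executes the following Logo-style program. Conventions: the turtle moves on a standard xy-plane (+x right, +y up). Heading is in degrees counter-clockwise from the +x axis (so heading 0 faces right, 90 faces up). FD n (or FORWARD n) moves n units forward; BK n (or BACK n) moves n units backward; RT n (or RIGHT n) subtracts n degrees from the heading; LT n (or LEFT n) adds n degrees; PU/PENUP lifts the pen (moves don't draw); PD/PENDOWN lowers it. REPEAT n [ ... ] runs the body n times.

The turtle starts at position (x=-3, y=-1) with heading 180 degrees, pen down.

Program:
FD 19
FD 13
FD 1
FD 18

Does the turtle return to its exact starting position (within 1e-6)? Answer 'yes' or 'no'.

Executing turtle program step by step:
Start: pos=(-3,-1), heading=180, pen down
FD 19: (-3,-1) -> (-22,-1) [heading=180, draw]
FD 13: (-22,-1) -> (-35,-1) [heading=180, draw]
FD 1: (-35,-1) -> (-36,-1) [heading=180, draw]
FD 18: (-36,-1) -> (-54,-1) [heading=180, draw]
Final: pos=(-54,-1), heading=180, 4 segment(s) drawn

Start position: (-3, -1)
Final position: (-54, -1)
Distance = 51; >= 1e-6 -> NOT closed

Answer: no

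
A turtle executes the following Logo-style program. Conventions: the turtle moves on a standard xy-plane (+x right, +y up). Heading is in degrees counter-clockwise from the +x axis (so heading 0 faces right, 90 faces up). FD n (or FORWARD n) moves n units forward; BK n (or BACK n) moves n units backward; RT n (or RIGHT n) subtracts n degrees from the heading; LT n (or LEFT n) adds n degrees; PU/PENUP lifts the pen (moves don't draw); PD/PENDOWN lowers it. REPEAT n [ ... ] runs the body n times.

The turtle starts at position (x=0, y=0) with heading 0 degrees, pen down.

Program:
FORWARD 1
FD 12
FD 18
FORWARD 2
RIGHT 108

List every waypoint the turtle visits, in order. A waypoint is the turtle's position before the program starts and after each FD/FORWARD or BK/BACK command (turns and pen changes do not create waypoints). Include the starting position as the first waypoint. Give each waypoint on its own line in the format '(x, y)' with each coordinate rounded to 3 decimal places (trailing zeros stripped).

Answer: (0, 0)
(1, 0)
(13, 0)
(31, 0)
(33, 0)

Derivation:
Executing turtle program step by step:
Start: pos=(0,0), heading=0, pen down
FD 1: (0,0) -> (1,0) [heading=0, draw]
FD 12: (1,0) -> (13,0) [heading=0, draw]
FD 18: (13,0) -> (31,0) [heading=0, draw]
FD 2: (31,0) -> (33,0) [heading=0, draw]
RT 108: heading 0 -> 252
Final: pos=(33,0), heading=252, 4 segment(s) drawn
Waypoints (5 total):
(0, 0)
(1, 0)
(13, 0)
(31, 0)
(33, 0)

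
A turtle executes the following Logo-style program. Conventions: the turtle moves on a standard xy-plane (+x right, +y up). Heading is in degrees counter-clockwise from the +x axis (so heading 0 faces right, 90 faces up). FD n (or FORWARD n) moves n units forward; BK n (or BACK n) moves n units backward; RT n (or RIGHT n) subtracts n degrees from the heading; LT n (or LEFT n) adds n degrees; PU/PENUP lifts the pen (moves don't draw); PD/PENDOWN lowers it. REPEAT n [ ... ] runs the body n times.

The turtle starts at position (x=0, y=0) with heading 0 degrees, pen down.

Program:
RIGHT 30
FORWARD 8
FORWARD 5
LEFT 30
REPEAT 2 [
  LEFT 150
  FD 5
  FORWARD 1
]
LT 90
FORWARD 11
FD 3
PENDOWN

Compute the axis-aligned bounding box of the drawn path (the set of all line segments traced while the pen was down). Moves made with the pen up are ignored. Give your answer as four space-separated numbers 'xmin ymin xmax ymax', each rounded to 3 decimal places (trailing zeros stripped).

Answer: 0 -8.696 21.187 0

Derivation:
Executing turtle program step by step:
Start: pos=(0,0), heading=0, pen down
RT 30: heading 0 -> 330
FD 8: (0,0) -> (6.928,-4) [heading=330, draw]
FD 5: (6.928,-4) -> (11.258,-6.5) [heading=330, draw]
LT 30: heading 330 -> 0
REPEAT 2 [
  -- iteration 1/2 --
  LT 150: heading 0 -> 150
  FD 5: (11.258,-6.5) -> (6.928,-4) [heading=150, draw]
  FD 1: (6.928,-4) -> (6.062,-3.5) [heading=150, draw]
  -- iteration 2/2 --
  LT 150: heading 150 -> 300
  FD 5: (6.062,-3.5) -> (8.562,-7.83) [heading=300, draw]
  FD 1: (8.562,-7.83) -> (9.062,-8.696) [heading=300, draw]
]
LT 90: heading 300 -> 30
FD 11: (9.062,-8.696) -> (18.588,-3.196) [heading=30, draw]
FD 3: (18.588,-3.196) -> (21.187,-1.696) [heading=30, draw]
PD: pen down
Final: pos=(21.187,-1.696), heading=30, 8 segment(s) drawn

Segment endpoints: x in {0, 6.062, 6.928, 8.562, 9.062, 11.258, 18.588, 21.187}, y in {-8.696, -7.83, -6.5, -4, -3.5, -3.196, -1.696, 0}
xmin=0, ymin=-8.696, xmax=21.187, ymax=0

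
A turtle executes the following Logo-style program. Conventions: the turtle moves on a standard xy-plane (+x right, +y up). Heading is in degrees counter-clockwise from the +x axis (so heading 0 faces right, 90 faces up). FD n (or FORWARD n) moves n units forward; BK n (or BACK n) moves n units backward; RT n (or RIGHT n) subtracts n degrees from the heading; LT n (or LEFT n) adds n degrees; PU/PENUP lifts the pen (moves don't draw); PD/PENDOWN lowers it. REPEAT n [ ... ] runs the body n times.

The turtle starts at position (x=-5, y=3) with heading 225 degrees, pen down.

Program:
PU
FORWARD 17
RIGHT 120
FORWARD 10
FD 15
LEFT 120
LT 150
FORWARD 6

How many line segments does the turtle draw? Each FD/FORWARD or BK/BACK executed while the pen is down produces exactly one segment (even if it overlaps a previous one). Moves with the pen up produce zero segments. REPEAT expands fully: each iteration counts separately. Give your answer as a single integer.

Executing turtle program step by step:
Start: pos=(-5,3), heading=225, pen down
PU: pen up
FD 17: (-5,3) -> (-17.021,-9.021) [heading=225, move]
RT 120: heading 225 -> 105
FD 10: (-17.021,-9.021) -> (-19.609,0.638) [heading=105, move]
FD 15: (-19.609,0.638) -> (-23.491,15.127) [heading=105, move]
LT 120: heading 105 -> 225
LT 150: heading 225 -> 15
FD 6: (-23.491,15.127) -> (-17.696,16.68) [heading=15, move]
Final: pos=(-17.696,16.68), heading=15, 0 segment(s) drawn
Segments drawn: 0

Answer: 0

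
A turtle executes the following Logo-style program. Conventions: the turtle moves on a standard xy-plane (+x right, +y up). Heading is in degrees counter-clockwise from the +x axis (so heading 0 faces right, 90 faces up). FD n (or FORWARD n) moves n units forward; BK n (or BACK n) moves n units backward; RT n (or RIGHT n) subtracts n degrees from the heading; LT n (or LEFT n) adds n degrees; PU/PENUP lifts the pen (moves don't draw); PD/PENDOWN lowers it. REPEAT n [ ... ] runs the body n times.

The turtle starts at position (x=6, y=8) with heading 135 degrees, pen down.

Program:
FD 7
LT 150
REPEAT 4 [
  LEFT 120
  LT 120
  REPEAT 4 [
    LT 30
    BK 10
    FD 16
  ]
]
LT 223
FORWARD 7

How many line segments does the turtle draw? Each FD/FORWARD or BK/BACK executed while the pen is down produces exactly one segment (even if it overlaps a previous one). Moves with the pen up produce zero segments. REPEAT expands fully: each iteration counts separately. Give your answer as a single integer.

Answer: 34

Derivation:
Executing turtle program step by step:
Start: pos=(6,8), heading=135, pen down
FD 7: (6,8) -> (1.05,12.95) [heading=135, draw]
LT 150: heading 135 -> 285
REPEAT 4 [
  -- iteration 1/4 --
  LT 120: heading 285 -> 45
  LT 120: heading 45 -> 165
  REPEAT 4 [
    -- iteration 1/4 --
    LT 30: heading 165 -> 195
    BK 10: (1.05,12.95) -> (10.71,15.538) [heading=195, draw]
    FD 16: (10.71,15.538) -> (-4.745,11.397) [heading=195, draw]
    -- iteration 2/4 --
    LT 30: heading 195 -> 225
    BK 10: (-4.745,11.397) -> (2.326,18.468) [heading=225, draw]
    FD 16: (2.326,18.468) -> (-8.988,7.154) [heading=225, draw]
    -- iteration 3/4 --
    LT 30: heading 225 -> 255
    BK 10: (-8.988,7.154) -> (-6.4,16.813) [heading=255, draw]
    FD 16: (-6.4,16.813) -> (-10.541,1.359) [heading=255, draw]
    -- iteration 4/4 --
    LT 30: heading 255 -> 285
    BK 10: (-10.541,1.359) -> (-13.129,11.018) [heading=285, draw]
    FD 16: (-13.129,11.018) -> (-8.988,-4.437) [heading=285, draw]
  ]
  -- iteration 2/4 --
  LT 120: heading 285 -> 45
  LT 120: heading 45 -> 165
  REPEAT 4 [
    -- iteration 1/4 --
    LT 30: heading 165 -> 195
    BK 10: (-8.988,-4.437) -> (0.671,-1.849) [heading=195, draw]
    FD 16: (0.671,-1.849) -> (-14.783,-5.99) [heading=195, draw]
    -- iteration 2/4 --
    LT 30: heading 195 -> 225
    BK 10: (-14.783,-5.99) -> (-7.712,1.081) [heading=225, draw]
    FD 16: (-7.712,1.081) -> (-19.026,-10.232) [heading=225, draw]
    -- iteration 3/4 --
    LT 30: heading 225 -> 255
    BK 10: (-19.026,-10.232) -> (-16.438,-0.573) [heading=255, draw]
    FD 16: (-16.438,-0.573) -> (-20.579,-16.028) [heading=255, draw]
    -- iteration 4/4 --
    LT 30: heading 255 -> 285
    BK 10: (-20.579,-16.028) -> (-23.167,-6.369) [heading=285, draw]
    FD 16: (-23.167,-6.369) -> (-19.026,-21.824) [heading=285, draw]
  ]
  -- iteration 3/4 --
  LT 120: heading 285 -> 45
  LT 120: heading 45 -> 165
  REPEAT 4 [
    -- iteration 1/4 --
    LT 30: heading 165 -> 195
    BK 10: (-19.026,-21.824) -> (-9.367,-19.235) [heading=195, draw]
    FD 16: (-9.367,-19.235) -> (-24.822,-23.376) [heading=195, draw]
    -- iteration 2/4 --
    LT 30: heading 195 -> 225
    BK 10: (-24.822,-23.376) -> (-17.751,-16.305) [heading=225, draw]
    FD 16: (-17.751,-16.305) -> (-29.064,-27.619) [heading=225, draw]
    -- iteration 3/4 --
    LT 30: heading 225 -> 255
    BK 10: (-29.064,-27.619) -> (-26.476,-17.96) [heading=255, draw]
    FD 16: (-26.476,-17.96) -> (-30.617,-33.415) [heading=255, draw]
    -- iteration 4/4 --
    LT 30: heading 255 -> 285
    BK 10: (-30.617,-33.415) -> (-33.205,-23.755) [heading=285, draw]
    FD 16: (-33.205,-23.755) -> (-29.064,-39.21) [heading=285, draw]
  ]
  -- iteration 4/4 --
  LT 120: heading 285 -> 45
  LT 120: heading 45 -> 165
  REPEAT 4 [
    -- iteration 1/4 --
    LT 30: heading 165 -> 195
    BK 10: (-29.064,-39.21) -> (-19.405,-36.622) [heading=195, draw]
    FD 16: (-19.405,-36.622) -> (-34.86,-40.763) [heading=195, draw]
    -- iteration 2/4 --
    LT 30: heading 195 -> 225
    BK 10: (-34.86,-40.763) -> (-27.789,-33.692) [heading=225, draw]
    FD 16: (-27.789,-33.692) -> (-39.103,-45.006) [heading=225, draw]
    -- iteration 3/4 --
    LT 30: heading 225 -> 255
    BK 10: (-39.103,-45.006) -> (-36.514,-35.347) [heading=255, draw]
    FD 16: (-36.514,-35.347) -> (-40.655,-50.801) [heading=255, draw]
    -- iteration 4/4 --
    LT 30: heading 255 -> 285
    BK 10: (-40.655,-50.801) -> (-43.244,-41.142) [heading=285, draw]
    FD 16: (-43.244,-41.142) -> (-39.103,-56.597) [heading=285, draw]
  ]
]
LT 223: heading 285 -> 148
FD 7: (-39.103,-56.597) -> (-45.039,-52.887) [heading=148, draw]
Final: pos=(-45.039,-52.887), heading=148, 34 segment(s) drawn
Segments drawn: 34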